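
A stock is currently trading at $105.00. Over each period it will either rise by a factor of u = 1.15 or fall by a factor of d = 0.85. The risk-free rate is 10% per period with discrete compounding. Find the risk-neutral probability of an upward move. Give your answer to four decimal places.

Risk-neutral probability p = (1 + 0.1 − 0.85)/(1.15 − 0.85) = 0.2500/0.3000 = 0.8333

p = 0.8333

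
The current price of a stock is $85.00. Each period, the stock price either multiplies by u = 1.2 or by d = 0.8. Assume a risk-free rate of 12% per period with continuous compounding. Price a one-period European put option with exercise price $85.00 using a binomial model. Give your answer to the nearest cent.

$2.73

Risk-neutral probability p = (e^0.12 − 0.8)/(1.2 − 0.8) = 0.3275/0.4000 = 0.8187
Terminal stock prices: S_u = 102, S_d = 68
Terminal payoffs (K − S): max(-17, 0) = 0, max(17, 0) = 17
Node 0 (S = 85): V_0 = e^(−0.12)·[0.8187·0.0000 + 0.1813·17.0000] = 2.7329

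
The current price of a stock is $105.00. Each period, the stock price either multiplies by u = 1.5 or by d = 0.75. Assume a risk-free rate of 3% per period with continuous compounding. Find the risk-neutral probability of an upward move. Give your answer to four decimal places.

Risk-neutral probability p = (e^0.03 − 0.75)/(1.5 − 0.75) = 0.2805/0.7500 = 0.3739

p = 0.3739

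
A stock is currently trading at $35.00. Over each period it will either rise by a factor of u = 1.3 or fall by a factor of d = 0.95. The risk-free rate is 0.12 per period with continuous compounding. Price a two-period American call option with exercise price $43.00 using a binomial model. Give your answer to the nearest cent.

Risk-neutral probability p = (e^0.12 − 0.95)/(1.3 − 0.95) = 0.1775/0.3500 = 0.5071
Terminal stock prices: S_uu = 59.15, S_ud = 43.23, S_dd = 31.59
Terminal payoffs (S − K): max(16.15, 0) = 16.15, max(0.225, 0) = 0.225, max(-11.41, 0) = 0
Node u (S = 45.5): continuation = e^(−0.12)·[0.5071·16.1500 + 0.4929·0.2250] = 7.3624; exercise value = 2.5000 ≤ continuation, so V_u = 7.3624
Node d (S = 33.25): continuation = e^(−0.12)·[0.5071·0.2250 + 0.4929·0.0000] = 0.1012; exercise value = 0.0000 ≤ continuation, so V_d = 0.1012
Node 0 (S = 35): continuation = e^(−0.12)·[0.5071·7.3624 + 0.4929·0.1012] = 3.3558; exercise value = 0.0000 ≤ continuation, so V_0 = 3.3558

$3.36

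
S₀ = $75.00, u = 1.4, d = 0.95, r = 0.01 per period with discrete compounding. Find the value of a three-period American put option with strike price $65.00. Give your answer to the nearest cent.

$0.44

Risk-neutral probability p = (1 + 0.01 − 0.95)/(1.4 − 0.95) = 0.0600/0.4500 = 0.1333
Terminal stock prices: S_uuu = 205.8, S_uud = 139.6, S_udd = 94.76, S_ddd = 64.3
Terminal payoffs (K − S): max(-140.8, 0) = 0, max(-74.65, 0) = 0, max(-29.76, 0) = 0, max(0.6969, 0) = 0.6969
Node uu (S = 147): continuation = 1/1.01·[0.1333·0.0000 + 0.8667·0.0000] = 0.0000; exercise value = 0.0000 ≤ continuation, so V_uu = 0.0000
Node ud (S = 99.75): continuation = 1/1.01·[0.1333·0.0000 + 0.8667·0.0000] = 0.0000; exercise value = 0.0000 ≤ continuation, so V_ud = 0.0000
Node dd (S = 67.69): continuation = 1/1.01·[0.1333·0.0000 + 0.8667·0.6969] = 0.5980; exercise value = 0.0000 ≤ continuation, so V_dd = 0.5980
Node u (S = 105): continuation = 1/1.01·[0.1333·0.0000 + 0.8667·0.0000] = 0.0000; exercise value = 0.0000 ≤ continuation, so V_u = 0.0000
Node d (S = 71.25): continuation = 1/1.01·[0.1333·0.0000 + 0.8667·0.5980] = 0.5131; exercise value = 0.0000 ≤ continuation, so V_d = 0.5131
Node 0 (S = 75): continuation = 1/1.01·[0.1333·0.0000 + 0.8667·0.5131] = 0.4403; exercise value = 0.0000 ≤ continuation, so V_0 = 0.4403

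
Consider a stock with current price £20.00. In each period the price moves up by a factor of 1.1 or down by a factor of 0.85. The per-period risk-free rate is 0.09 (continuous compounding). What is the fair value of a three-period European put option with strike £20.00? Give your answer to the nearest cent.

£0.01

Risk-neutral probability p = (e^0.09 − 0.85)/(1.1 − 0.85) = 0.2442/0.2500 = 0.9767
Terminal stock prices: S_uuu = 26.62, S_uud = 20.57, S_udd = 15.89, S_ddd = 12.28
Terminal payoffs (K − S): max(-6.62, 0) = 0, max(-0.57, 0) = 0, max(4.105, 0) = 4.105, max(7.718, 0) = 7.718
Node uu (S = 24.2): V_uu = e^(−0.09)·[0.9767·0.0000 + 0.0233·0.0000] = 0.0000
Node ud (S = 18.7): V_ud = e^(−0.09)·[0.9767·0.0000 + 0.0233·4.1050] = 0.0874
Node dd (S = 14.45): V_dd = e^(−0.09)·[0.9767·4.1050 + 0.0233·7.7175] = 3.8286
Node u (S = 22): V_u = e^(−0.09)·[0.9767·0.0000 + 0.0233·0.0874] = 0.0019
Node d (S = 17): V_d = e^(−0.09)·[0.9767·0.0874 + 0.0233·3.8286] = 0.1596
Node 0 (S = 20): V_0 = e^(−0.09)·[0.9767·0.0019 + 0.0233·0.1596] = 0.0051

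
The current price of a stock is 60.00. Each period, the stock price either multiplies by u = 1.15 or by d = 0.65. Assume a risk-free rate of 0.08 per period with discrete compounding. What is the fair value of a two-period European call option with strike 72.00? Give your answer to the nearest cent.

4.66

Risk-neutral probability p = (1 + 0.08 − 0.65)/(1.15 − 0.65) = 0.4300/0.5000 = 0.8600
Terminal stock prices: S_uu = 79.35, S_ud = 44.85, S_dd = 25.35
Terminal payoffs (S − K): max(7.35, 0) = 7.35, max(-27.15, 0) = 0, max(-46.65, 0) = 0
Node u (S = 69): V_u = 1/1.08·[0.8600·7.3500 + 0.1400·0.0000] = 5.8528
Node d (S = 39): V_d = 1/1.08·[0.8600·0.0000 + 0.1400·0.0000] = 0.0000
Node 0 (S = 60): V_0 = 1/1.08·[0.8600·5.8528 + 0.1400·0.0000] = 4.6605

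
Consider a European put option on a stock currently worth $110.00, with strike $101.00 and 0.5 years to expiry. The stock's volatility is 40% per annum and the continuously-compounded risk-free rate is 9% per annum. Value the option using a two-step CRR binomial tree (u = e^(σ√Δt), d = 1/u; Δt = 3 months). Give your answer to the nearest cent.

CRR parameters: u = e^(σ√Δt) = e^(0.4·√0.25) = 1.2214, d = 1/u = 0.8187
Per-period rate: rΔt = 0.09·0.25 = 0.0225, so R = e^0.0225 = 1.0228
Risk-neutral probability p = (e^0.0225 − 0.8187)/(1.2214 − 0.8187) = 0.2040/0.4027 = 0.5067
Terminal stock prices: S_uu = 164.1, S_ud = 110, S_dd = 73.74
Terminal payoffs (K − S): max(-63.1, 0) = 0, max(-9, 0) = 0, max(27.26, 0) = 27.26
Node u (S = 134.4): V_u = e^(−0.0225)·[0.5067·0.0000 + 0.4933·0.0000] = 0.0000
Node d (S = 90.06): V_d = e^(−0.0225)·[0.5067·0.0000 + 0.4933·27.2648] = 13.1511
Node 0 (S = 110): V_0 = e^(−0.0225)·[0.5067·0.0000 + 0.4933·13.1511] = 6.3434

$6.34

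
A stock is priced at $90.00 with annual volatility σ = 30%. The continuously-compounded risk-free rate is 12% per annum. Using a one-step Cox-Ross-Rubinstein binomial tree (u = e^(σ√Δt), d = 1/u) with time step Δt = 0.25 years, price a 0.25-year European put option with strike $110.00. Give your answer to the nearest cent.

CRR parameters: u = e^(σ√Δt) = e^(0.3·√0.25) = 1.1618, d = 1/u = 0.8607
Per-period rate: rΔt = 0.12·0.25 = 0.03, so R = e^0.03 = 1.0305
Risk-neutral probability p = (e^0.03 − 0.8607)/(1.1618 − 0.8607) = 0.1697/0.3011 = 0.5637
Terminal stock prices: S_u = 104.6, S_d = 77.46
Terminal payoffs (K − S): max(5.435, 0) = 5.435, max(32.54, 0) = 32.54
Node 0 (S = 90): V_0 = e^(−0.03)·[0.5637·5.4349 + 0.4363·32.5363] = 16.7490

$16.75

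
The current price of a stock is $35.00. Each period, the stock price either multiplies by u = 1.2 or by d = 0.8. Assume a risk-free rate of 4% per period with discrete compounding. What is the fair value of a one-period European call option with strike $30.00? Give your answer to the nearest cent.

Risk-neutral probability p = (1 + 0.04 − 0.8)/(1.2 − 0.8) = 0.2400/0.4000 = 0.6000
Terminal stock prices: S_u = 42, S_d = 28
Terminal payoffs (S − K): max(12, 0) = 12, max(-2, 0) = 0
Node 0 (S = 35): V_0 = 1/1.04·[0.6000·12.0000 + 0.4000·0.0000] = 6.9231

$6.92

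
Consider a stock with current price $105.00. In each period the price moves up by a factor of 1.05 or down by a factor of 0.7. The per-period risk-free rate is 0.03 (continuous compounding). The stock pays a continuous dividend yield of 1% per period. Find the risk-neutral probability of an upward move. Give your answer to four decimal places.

Per-period risk-free factor R = e^0.03 = 1.0305; dividend-adjusted growth = e^(0.03−0.01) = 1.0202.
Risk-neutral probability p = (1.0202 − 0.7)/(1.05 − 0.7) = 0.3202/0.3500 = 0.9149

p = 0.9149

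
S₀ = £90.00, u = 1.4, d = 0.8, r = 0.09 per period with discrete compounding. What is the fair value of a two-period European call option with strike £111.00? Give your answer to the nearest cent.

Risk-neutral probability p = (1 + 0.09 − 0.8)/(1.4 − 0.8) = 0.2900/0.6000 = 0.4833
Terminal stock prices: S_uu = 176.4, S_ud = 100.8, S_dd = 57.6
Terminal payoffs (S − K): max(65.4, 0) = 65.4, max(-10.2, 0) = 0, max(-53.4, 0) = 0
Node u (S = 126): V_u = 1/1.09·[0.4833·65.4000 + 0.5167·0.0000] = 29.0000
Node d (S = 72): V_d = 1/1.09·[0.4833·0.0000 + 0.5167·0.0000] = 0.0000
Node 0 (S = 90): V_0 = 1/1.09·[0.4833·29.0000 + 0.5167·0.0000] = 12.8593

£12.86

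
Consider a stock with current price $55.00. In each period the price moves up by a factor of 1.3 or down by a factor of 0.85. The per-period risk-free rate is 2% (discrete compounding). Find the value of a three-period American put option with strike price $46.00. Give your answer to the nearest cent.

Risk-neutral probability p = (1 + 0.02 − 0.85)/(1.3 − 0.85) = 0.1700/0.4500 = 0.3778
Terminal stock prices: S_uuu = 120.8, S_uud = 79.01, S_udd = 51.66, S_ddd = 33.78
Terminal payoffs (K − S): max(-74.84, 0) = 0, max(-33.01, 0) = 0, max(-5.659, 0) = 0, max(12.22, 0) = 12.22
Node uu (S = 92.95): continuation = 1/1.02·[0.3778·0.0000 + 0.6222·0.0000] = 0.0000; exercise value = 0.0000 ≤ continuation, so V_uu = 0.0000
Node ud (S = 60.77): continuation = 1/1.02·[0.3778·0.0000 + 0.6222·0.0000] = 0.0000; exercise value = 0.0000 ≤ continuation, so V_ud = 0.0000
Node dd (S = 39.74): continuation = 1/1.02·[0.3778·0.0000 + 0.6222·12.2231] = 7.4564; exercise value = 6.2625 ≤ continuation, so V_dd = 7.4564
Node u (S = 71.5): continuation = 1/1.02·[0.3778·0.0000 + 0.6222·0.0000] = 0.0000; exercise value = 0.0000 ≤ continuation, so V_u = 0.0000
Node d (S = 46.75): continuation = 1/1.02·[0.3778·0.0000 + 0.6222·7.4564] = 4.5485; exercise value = 0.0000 ≤ continuation, so V_d = 4.5485
Node 0 (S = 55): continuation = 1/1.02·[0.3778·0.0000 + 0.6222·4.5485] = 2.7747; exercise value = 0.0000 ≤ continuation, so V_0 = 2.7747

$2.77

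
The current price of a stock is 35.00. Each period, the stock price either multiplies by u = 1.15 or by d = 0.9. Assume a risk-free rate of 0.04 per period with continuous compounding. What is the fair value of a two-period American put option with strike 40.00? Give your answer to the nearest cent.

Risk-neutral probability p = (e^0.04 − 0.9)/(1.15 − 0.9) = 0.1408/0.2500 = 0.5632
Terminal stock prices: S_uu = 46.29, S_ud = 36.23, S_dd = 28.35
Terminal payoffs (K − S): max(-6.287, 0) = 0, max(3.775, 0) = 3.775, max(11.65, 0) = 11.65
Node u (S = 40.25): continuation = e^(−0.04)·[0.5632·0.0000 + 0.4368·3.7750] = 1.5841; exercise value = 0.0000 ≤ continuation, so V_u = 1.5841
Node d (S = 31.5): continuation = e^(−0.04)·[0.5632·3.7750 + 0.4368·11.6500] = 6.9316; exercise value = 8.5000 > continuation, so V_d = 8.5000 (exercise)
Node 0 (S = 35): continuation = e^(−0.04)·[0.5632·1.5841 + 0.4368·8.5000] = 4.4241; exercise value = 5.0000 > continuation, so V_0 = 5.0000 (exercise)

5.00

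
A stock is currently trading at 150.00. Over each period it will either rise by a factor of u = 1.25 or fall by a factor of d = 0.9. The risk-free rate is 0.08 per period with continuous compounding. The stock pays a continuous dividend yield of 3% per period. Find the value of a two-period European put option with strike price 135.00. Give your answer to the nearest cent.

3.71

Per-period risk-free factor R = e^0.08 = 1.0833; dividend-adjusted growth = e^(0.08−0.03) = 1.0513.
Risk-neutral probability p = (1.0513 − 0.9)/(1.25 − 0.9) = 0.1513/0.3500 = 0.4322
Terminal stock prices: S_uu = 234.4, S_ud = 168.8, S_dd = 121.5
Terminal payoffs (K − S): max(-99.38, 0) = 0, max(-33.75, 0) = 0, max(13.5, 0) = 13.5
Node u (S = 187.5): V_u = e^(−0.08)·[0.4322·0.0000 + 0.5678·0.0000] = 0.0000
Node d (S = 135): V_d = e^(−0.08)·[0.4322·0.0000 + 0.5678·13.5000] = 7.0759
Node 0 (S = 150): V_0 = e^(−0.08)·[0.4322·0.0000 + 0.5678·7.0759] = 3.7088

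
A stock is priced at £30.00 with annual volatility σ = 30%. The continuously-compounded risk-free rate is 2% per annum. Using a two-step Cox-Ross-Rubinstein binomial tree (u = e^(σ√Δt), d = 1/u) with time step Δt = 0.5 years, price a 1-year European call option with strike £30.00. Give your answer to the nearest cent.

£3.44

CRR parameters: u = e^(σ√Δt) = e^(0.3·√0.5) = 1.2363, d = 1/u = 0.8089
Per-period rate: rΔt = 0.02·0.5 = 0.01, so R = e^0.01 = 1.0101
Risk-neutral probability p = (e^0.01 − 0.8089)/(1.2363 − 0.8089) = 0.2012/0.4275 = 0.4707
Terminal stock prices: S_uu = 45.85, S_ud = 30, S_dd = 19.63
Terminal payoffs (S − K): max(15.85, 0) = 15.85, max(0, 0) = 0, max(-10.37, 0) = 0
Node u (S = 37.09): V_u = e^(−0.01)·[0.4707·15.8540 + 0.5293·0.0000] = 7.3878
Node d (S = 24.27): V_d = e^(−0.01)·[0.4707·0.0000 + 0.5293·0.0000] = 0.0000
Node 0 (S = 30): V_0 = e^(−0.01)·[0.4707·7.3878 + 0.5293·0.0000] = 3.4427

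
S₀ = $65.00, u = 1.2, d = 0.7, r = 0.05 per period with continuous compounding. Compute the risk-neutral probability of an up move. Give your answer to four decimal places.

p = 0.7025

Risk-neutral probability p = (e^0.05 − 0.7)/(1.2 − 0.7) = 0.3513/0.5000 = 0.7025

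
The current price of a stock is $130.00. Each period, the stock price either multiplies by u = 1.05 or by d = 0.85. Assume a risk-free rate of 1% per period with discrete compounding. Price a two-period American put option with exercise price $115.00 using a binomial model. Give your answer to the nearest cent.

Risk-neutral probability p = (1 + 0.01 − 0.85)/(1.05 − 0.85) = 0.1600/0.2000 = 0.8000
Terminal stock prices: S_uu = 143.3, S_ud = 116, S_dd = 93.92
Terminal payoffs (K − S): max(-28.33, 0) = 0, max(-1.025, 0) = 0, max(21.08, 0) = 21.08
Node u (S = 136.5): continuation = 1/1.01·[0.8000·0.0000 + 0.2000·0.0000] = 0.0000; exercise value = 0.0000 ≤ continuation, so V_u = 0.0000
Node d (S = 110.5): continuation = 1/1.01·[0.8000·0.0000 + 0.2000·21.0750] = 4.1733; exercise value = 4.5000 > continuation, so V_d = 4.5000 (exercise)
Node 0 (S = 130): continuation = 1/1.01·[0.8000·0.0000 + 0.2000·4.5000] = 0.8911; exercise value = 0.0000 ≤ continuation, so V_0 = 0.8911

$0.89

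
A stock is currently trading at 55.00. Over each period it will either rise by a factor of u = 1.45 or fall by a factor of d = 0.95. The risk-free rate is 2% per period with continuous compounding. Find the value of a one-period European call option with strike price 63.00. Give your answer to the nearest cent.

2.31

Risk-neutral probability p = (e^0.02 − 0.95)/(1.45 − 0.95) = 0.0702/0.5000 = 0.1404
Terminal stock prices: S_u = 79.75, S_d = 52.25
Terminal payoffs (S − K): max(16.75, 0) = 16.75, max(-10.75, 0) = 0
Node 0 (S = 55): V_0 = e^(−0.02)·[0.1404·16.7500 + 0.8596·0.0000] = 2.3052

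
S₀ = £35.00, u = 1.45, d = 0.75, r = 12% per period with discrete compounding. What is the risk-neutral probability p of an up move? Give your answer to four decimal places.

p = 0.5286

Risk-neutral probability p = (1 + 0.12 − 0.75)/(1.45 − 0.75) = 0.3700/0.7000 = 0.5286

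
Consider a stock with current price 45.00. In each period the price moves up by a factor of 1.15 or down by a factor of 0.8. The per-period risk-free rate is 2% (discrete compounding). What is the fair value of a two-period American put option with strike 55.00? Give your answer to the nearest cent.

10.00

Risk-neutral probability p = (1 + 0.02 − 0.8)/(1.15 − 0.8) = 0.2200/0.3500 = 0.6286
Terminal stock prices: S_uu = 59.51, S_ud = 41.4, S_dd = 28.8
Terminal payoffs (K − S): max(-4.512, 0) = 0, max(13.6, 0) = 13.6, max(26.2, 0) = 26.2
Node u (S = 51.75): continuation = 1/1.02·[0.6286·0.0000 + 0.3714·13.6000] = 4.9524; exercise value = 3.2500 ≤ continuation, so V_u = 4.9524
Node d (S = 36): continuation = 1/1.02·[0.6286·13.6000 + 0.3714·26.2000] = 17.9216; exercise value = 19.0000 > continuation, so V_d = 19.0000 (exercise)
Node 0 (S = 45): continuation = 1/1.02·[0.6286·4.9524 + 0.3714·19.0000] = 9.9707; exercise value = 10.0000 > continuation, so V_0 = 10.0000 (exercise)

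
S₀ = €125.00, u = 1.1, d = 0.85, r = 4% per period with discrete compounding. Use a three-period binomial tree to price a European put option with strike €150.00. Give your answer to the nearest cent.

Risk-neutral probability p = (1 + 0.04 − 0.85)/(1.1 − 0.85) = 0.1900/0.2500 = 0.7600
Terminal stock prices: S_uuu = 166.4, S_uud = 128.6, S_udd = 99.34, S_ddd = 76.77
Terminal payoffs (K − S): max(-16.38, 0) = 0, max(21.44, 0) = 21.44, max(50.66, 0) = 50.66, max(73.23, 0) = 73.23
Node uu (S = 151.3): V_uu = 1/1.04·[0.7600·0.0000 + 0.2400·21.4375] = 4.9471
Node ud (S = 116.9): V_ud = 1/1.04·[0.7600·21.4375 + 0.2400·50.6563] = 27.3558
Node dd (S = 90.31): V_dd = 1/1.04·[0.7600·50.6563 + 0.2400·73.2344] = 53.9183
Node u (S = 137.5): V_u = 1/1.04·[0.7600·4.9471 + 0.2400·27.3558] = 9.9281
Node d (S = 106.2): V_d = 1/1.04·[0.7600·27.3558 + 0.2400·53.9183] = 32.4334
Node 0 (S = 125): V_0 = 1/1.04·[0.7600·9.9281 + 0.2400·32.4334] = 14.7398

€14.74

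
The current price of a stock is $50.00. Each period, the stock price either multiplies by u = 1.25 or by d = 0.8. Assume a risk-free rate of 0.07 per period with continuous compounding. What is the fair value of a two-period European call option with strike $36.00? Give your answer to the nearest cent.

Risk-neutral probability p = (e^0.07 − 0.8)/(1.25 − 0.8) = 0.2725/0.4500 = 0.6056
Terminal stock prices: S_uu = 78.12, S_ud = 50, S_dd = 32
Terminal payoffs (S − K): max(42.12, 0) = 42.12, max(14, 0) = 14, max(-4, 0) = 0
Node u (S = 62.5): V_u = e^(−0.07)·[0.6056·42.1250 + 0.3944·14.0000] = 28.9338
Node d (S = 40): V_d = e^(−0.07)·[0.6056·14.0000 + 0.3944·0.0000] = 7.9049
Node 0 (S = 50): V_0 = e^(−0.07)·[0.6056·28.9338 + 0.3944·7.9049] = 19.2441

$19.24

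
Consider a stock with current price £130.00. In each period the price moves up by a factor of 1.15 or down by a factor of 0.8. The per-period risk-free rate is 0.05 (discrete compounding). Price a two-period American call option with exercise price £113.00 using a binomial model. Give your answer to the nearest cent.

£29.71

Risk-neutral probability p = (1 + 0.05 − 0.8)/(1.15 − 0.8) = 0.2500/0.3500 = 0.7143
Terminal stock prices: S_uu = 171.9, S_ud = 119.6, S_dd = 83.2
Terminal payoffs (S − K): max(58.92, 0) = 58.92, max(6.6, 0) = 6.6, max(-29.8, 0) = 0
Node u (S = 149.5): continuation = 1/1.05·[0.7143·58.9250 + 0.2857·6.6000] = 41.8810; exercise value = 36.5000 ≤ continuation, so V_u = 41.8810
Node d (S = 104): continuation = 1/1.05·[0.7143·6.6000 + 0.2857·0.0000] = 4.4898; exercise value = 0.0000 ≤ continuation, so V_d = 4.4898
Node 0 (S = 130): continuation = 1/1.05·[0.7143·41.8810 + 0.2857·4.4898] = 29.7122; exercise value = 17.0000 ≤ continuation, so V_0 = 29.7122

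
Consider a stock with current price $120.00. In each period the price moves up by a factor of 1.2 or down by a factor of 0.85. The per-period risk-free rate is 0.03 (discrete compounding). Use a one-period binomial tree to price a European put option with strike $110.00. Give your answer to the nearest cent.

$3.77

Risk-neutral probability p = (1 + 0.03 − 0.85)/(1.2 − 0.85) = 0.1800/0.3500 = 0.5143
Terminal stock prices: S_u = 144, S_d = 102
Terminal payoffs (K − S): max(-34, 0) = 0, max(8, 0) = 8
Node 0 (S = 120): V_0 = 1/1.03·[0.5143·0.0000 + 0.4857·8.0000] = 3.7725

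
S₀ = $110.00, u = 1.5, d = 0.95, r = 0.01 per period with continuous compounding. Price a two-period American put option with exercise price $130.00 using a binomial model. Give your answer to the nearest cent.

$23.90

Risk-neutral probability p = (e^0.01 − 0.95)/(1.5 − 0.95) = 0.0601/0.5500 = 0.1092
Terminal stock prices: S_uu = 247.5, S_ud = 156.8, S_dd = 99.27
Terminal payoffs (K − S): max(-117.5, 0) = 0, max(-26.75, 0) = 0, max(30.73, 0) = 30.73
Node u (S = 165): continuation = e^(−0.01)·[0.1092·0.0000 + 0.8908·0.0000] = 0.0000; exercise value = 0.0000 ≤ continuation, so V_u = 0.0000
Node d (S = 104.5): continuation = e^(−0.01)·[0.1092·0.0000 + 0.8908·30.7250] = 27.0980; exercise value = 25.5000 ≤ continuation, so V_d = 27.0980
Node 0 (S = 110): continuation = e^(−0.01)·[0.1092·0.0000 + 0.8908·27.0980] = 23.8992; exercise value = 20.0000 ≤ continuation, so V_0 = 23.8992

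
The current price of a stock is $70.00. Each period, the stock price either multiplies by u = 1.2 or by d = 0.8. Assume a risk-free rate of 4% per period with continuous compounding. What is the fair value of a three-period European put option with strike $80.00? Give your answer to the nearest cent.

Risk-neutral probability p = (e^0.04 − 0.8)/(1.2 − 0.8) = 0.2408/0.4000 = 0.6020
Terminal stock prices: S_uuu = 121, S_uud = 80.64, S_udd = 53.76, S_ddd = 35.84
Terminal payoffs (K − S): max(-40.96, 0) = 0, max(-0.64, 0) = 0, max(26.24, 0) = 26.24, max(44.16, 0) = 44.16
Node uu (S = 100.8): V_uu = e^(−0.04)·[0.6020·0.0000 + 0.3980·0.0000] = 0.0000
Node ud (S = 67.2): V_ud = e^(−0.04)·[0.6020·0.0000 + 0.3980·26.2400] = 10.0333
Node dd (S = 44.8): V_dd = e^(−0.04)·[0.6020·26.2400 + 0.3980·44.1600] = 32.0632
Node u (S = 84): V_u = e^(−0.04)·[0.6020·0.0000 + 0.3980·10.0333] = 3.8364
Node d (S = 56): V_d = e^(−0.04)·[0.6020·10.0333 + 0.3980·32.0632] = 18.0634
Node 0 (S = 70): V_0 = e^(−0.04)·[0.6020·3.8364 + 0.3980·18.0634] = 9.1260

$9.13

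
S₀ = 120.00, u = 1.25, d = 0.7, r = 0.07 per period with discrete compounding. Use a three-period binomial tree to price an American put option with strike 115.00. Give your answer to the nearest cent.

11.92

Risk-neutral probability p = (1 + 0.07 − 0.7)/(1.25 − 0.7) = 0.3700/0.5500 = 0.6727
Terminal stock prices: S_uuu = 234.4, S_uud = 131.2, S_udd = 73.5, S_ddd = 41.16
Terminal payoffs (K − S): max(-119.4, 0) = 0, max(-16.25, 0) = 0, max(41.5, 0) = 41.5, max(73.84, 0) = 73.84
Node uu (S = 187.5): continuation = 1/1.07·[0.6727·0.0000 + 0.3273·0.0000] = 0.0000; exercise value = 0.0000 ≤ continuation, so V_uu = 0.0000
Node ud (S = 105): continuation = 1/1.07·[0.6727·0.0000 + 0.3273·41.5000] = 12.6933; exercise value = 10.0000 ≤ continuation, so V_ud = 12.6933
Node dd (S = 58.8): continuation = 1/1.07·[0.6727·41.5000 + 0.3273·73.8400] = 48.6766; exercise value = 56.2000 > continuation, so V_dd = 56.2000 (exercise)
Node u (S = 150): continuation = 1/1.07·[0.6727·0.0000 + 0.3273·12.6933] = 3.8824; exercise value = 0.0000 ≤ continuation, so V_u = 3.8824
Node d (S = 84): continuation = 1/1.07·[0.6727·12.6933 + 0.3273·56.2000] = 25.1700; exercise value = 31.0000 > continuation, so V_d = 31.0000 (exercise)
Node 0 (S = 120): continuation = 1/1.07·[0.6727·3.8824 + 0.3273·31.0000] = 11.9227; exercise value = 0.0000 ≤ continuation, so V_0 = 11.9227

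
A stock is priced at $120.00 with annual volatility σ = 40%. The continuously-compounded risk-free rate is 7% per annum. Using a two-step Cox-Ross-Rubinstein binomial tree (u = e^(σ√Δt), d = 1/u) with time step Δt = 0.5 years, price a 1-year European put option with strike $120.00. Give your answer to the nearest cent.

CRR parameters: u = e^(σ√Δt) = e^(0.4·√0.5) = 1.3269, d = 1/u = 0.7536
Per-period rate: rΔt = 0.07·0.5 = 0.035, so R = e^0.035 = 1.0356
Risk-neutral probability p = (e^0.035 − 0.7536)/(1.3269 − 0.7536) = 0.2820/0.5733 = 0.4919
Terminal stock prices: S_uu = 211.3, S_ud = 120, S_dd = 68.16
Terminal payoffs (K − S): max(-91.28, 0) = 0, max(0, 0) = 0, max(51.84, 0) = 51.84
Node u (S = 159.2): V_u = e^(−0.035)·[0.4919·0.0000 + 0.5081·0.0000] = 0.0000
Node d (S = 90.44): V_d = e^(−0.035)·[0.4919·0.0000 + 0.5081·51.8435] = 25.4361
Node 0 (S = 120): V_0 = e^(−0.035)·[0.4919·0.0000 + 0.5081·25.4361] = 12.4797

$12.48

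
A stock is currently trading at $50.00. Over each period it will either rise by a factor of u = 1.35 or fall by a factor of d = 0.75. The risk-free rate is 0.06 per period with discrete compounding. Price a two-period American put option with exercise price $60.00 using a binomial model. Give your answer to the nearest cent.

$12.34

Risk-neutral probability p = (1 + 0.06 − 0.75)/(1.35 − 0.75) = 0.3100/0.6000 = 0.5167
Terminal stock prices: S_uu = 91.13, S_ud = 50.62, S_dd = 28.12
Terminal payoffs (K − S): max(-31.13, 0) = 0, max(9.375, 0) = 9.375, max(31.88, 0) = 31.88
Node u (S = 67.5): continuation = 1/1.06·[0.5167·0.0000 + 0.4833·9.3750] = 4.2748; exercise value = 0.0000 ≤ continuation, so V_u = 4.2748
Node d (S = 37.5): continuation = 1/1.06·[0.5167·9.3750 + 0.4833·31.8750] = 19.1038; exercise value = 22.5000 > continuation, so V_d = 22.5000 (exercise)
Node 0 (S = 50): continuation = 1/1.06·[0.5167·4.2748 + 0.4833·22.5000] = 12.3430; exercise value = 10.0000 ≤ continuation, so V_0 = 12.3430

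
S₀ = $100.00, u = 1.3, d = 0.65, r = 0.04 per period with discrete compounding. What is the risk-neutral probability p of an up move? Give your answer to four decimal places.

p = 0.6000

Risk-neutral probability p = (1 + 0.04 − 0.65)/(1.3 − 0.65) = 0.3900/0.6500 = 0.6000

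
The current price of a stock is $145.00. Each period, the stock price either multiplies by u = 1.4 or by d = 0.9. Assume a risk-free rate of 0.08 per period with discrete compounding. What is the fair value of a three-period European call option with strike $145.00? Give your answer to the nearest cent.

Risk-neutral probability p = (1 + 0.08 − 0.9)/(1.4 − 0.9) = 0.1800/0.5000 = 0.3600
Terminal stock prices: S_uuu = 397.9, S_uud = 255.8, S_udd = 164.4, S_ddd = 105.7
Terminal payoffs (S − K): max(252.9, 0) = 252.9, max(110.8, 0) = 110.8, max(19.43, 0) = 19.43, max(-39.29, 0) = 0
Node uu (S = 284.2): V_uu = 1/1.08·[0.3600·252.8800 + 0.6400·110.7800] = 149.9407
Node ud (S = 182.7): V_ud = 1/1.08·[0.3600·110.7800 + 0.6400·19.4300] = 48.4407
Node dd (S = 117.5): V_dd = 1/1.08·[0.3600·19.4300 + 0.6400·0.0000] = 6.4767
Node u (S = 203): V_u = 1/1.08·[0.3600·149.9407 + 0.6400·48.4407] = 78.6859
Node d (S = 130.5): V_d = 1/1.08·[0.3600·48.4407 + 0.6400·6.4767] = 19.9849
Node 0 (S = 145): V_0 = 1/1.08·[0.3600·78.6859 + 0.6400·19.9849] = 38.0716

$38.07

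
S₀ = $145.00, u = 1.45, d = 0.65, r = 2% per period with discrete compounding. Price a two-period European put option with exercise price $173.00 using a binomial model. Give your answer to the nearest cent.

Risk-neutral probability p = (1 + 0.02 − 0.65)/(1.45 − 0.65) = 0.3700/0.8000 = 0.4625
Terminal stock prices: S_uu = 304.9, S_ud = 136.7, S_dd = 61.26
Terminal payoffs (K − S): max(-131.9, 0) = 0, max(36.34, 0) = 36.34, max(111.7, 0) = 111.7
Node u (S = 210.2): V_u = 1/1.02·[0.4625·0.0000 + 0.5375·36.3375] = 19.1484
Node d (S = 94.25): V_d = 1/1.02·[0.4625·36.3375 + 0.5375·111.7375] = 75.3578
Node 0 (S = 145): V_0 = 1/1.02·[0.4625·19.1484 + 0.5375·75.3578] = 48.3931

$48.39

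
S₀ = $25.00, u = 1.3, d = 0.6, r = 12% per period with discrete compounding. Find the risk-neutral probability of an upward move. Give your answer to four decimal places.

Risk-neutral probability p = (1 + 0.12 − 0.6)/(1.3 − 0.6) = 0.5200/0.7000 = 0.7429

p = 0.7429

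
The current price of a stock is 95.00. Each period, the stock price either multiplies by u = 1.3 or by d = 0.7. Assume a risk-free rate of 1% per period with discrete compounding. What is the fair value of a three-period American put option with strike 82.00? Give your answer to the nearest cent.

13.15

Risk-neutral probability p = (1 + 0.01 − 0.7)/(1.3 − 0.7) = 0.3100/0.6000 = 0.5167
Terminal stock prices: S_uuu = 208.7, S_uud = 112.4, S_udd = 60.51, S_ddd = 32.58
Terminal payoffs (K − S): max(-126.7, 0) = 0, max(-30.39, 0) = 0, max(21.49, 0) = 21.49, max(49.42, 0) = 49.42
Node uu (S = 160.6): continuation = 1/1.01·[0.5167·0.0000 + 0.4833·0.0000] = 0.0000; exercise value = 0.0000 ≤ continuation, so V_uu = 0.0000
Node ud (S = 86.45): continuation = 1/1.01·[0.5167·0.0000 + 0.4833·21.4850] = 10.2816; exercise value = 0.0000 ≤ continuation, so V_ud = 10.2816
Node dd (S = 46.55): continuation = 1/1.01·[0.5167·21.4850 + 0.4833·49.4150] = 34.6381; exercise value = 35.4500 > continuation, so V_dd = 35.4500 (exercise)
Node u (S = 123.5): continuation = 1/1.01·[0.5167·0.0000 + 0.4833·10.2816] = 4.9202; exercise value = 0.0000 ≤ continuation, so V_u = 4.9202
Node d (S = 66.5): continuation = 1/1.01·[0.5167·10.2816 + 0.4833·35.4500] = 22.2241; exercise value = 15.5000 ≤ continuation, so V_d = 22.2241
Node 0 (S = 95): continuation = 1/1.01·[0.5167·4.9202 + 0.4833·22.2241] = 13.1522; exercise value = 0.0000 ≤ continuation, so V_0 = 13.1522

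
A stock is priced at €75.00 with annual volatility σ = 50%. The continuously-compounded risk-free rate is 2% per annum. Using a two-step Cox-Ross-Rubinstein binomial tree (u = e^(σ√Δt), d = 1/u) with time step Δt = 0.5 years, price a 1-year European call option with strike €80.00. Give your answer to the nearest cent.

€12.85

CRR parameters: u = e^(σ√Δt) = e^(0.5·√0.5) = 1.4241, d = 1/u = 0.7022
Per-period rate: rΔt = 0.02·0.5 = 0.01, so R = e^0.01 = 1.0101
Risk-neutral probability p = (e^0.01 − 0.7022)/(1.4241 − 0.7022) = 0.3079/0.7219 = 0.4264
Terminal stock prices: S_uu = 152.1, S_ud = 75, S_dd = 36.98
Terminal payoffs (S − K): max(72.11, 0) = 72.11, max(-5, 0) = 0, max(-43.02, 0) = 0
Node u (S = 106.8): V_u = e^(−0.01)·[0.4264·72.1086 + 0.5736·0.0000] = 30.4442
Node d (S = 52.66): V_d = e^(−0.01)·[0.4264·0.0000 + 0.5736·0.0000] = 0.0000
Node 0 (S = 75): V_0 = e^(−0.01)·[0.4264·30.4442 + 0.5736·0.0000] = 12.8535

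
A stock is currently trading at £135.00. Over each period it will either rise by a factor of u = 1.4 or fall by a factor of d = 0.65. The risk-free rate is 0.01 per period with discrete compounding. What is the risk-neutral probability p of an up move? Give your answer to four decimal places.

Risk-neutral probability p = (1 + 0.01 − 0.65)/(1.4 − 0.65) = 0.3600/0.7500 = 0.4800

p = 0.4800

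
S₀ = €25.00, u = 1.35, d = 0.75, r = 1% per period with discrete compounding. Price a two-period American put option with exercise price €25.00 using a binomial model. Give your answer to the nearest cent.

€3.51

Risk-neutral probability p = (1 + 0.01 − 0.75)/(1.35 − 0.75) = 0.2600/0.6000 = 0.4333
Terminal stock prices: S_uu = 45.56, S_ud = 25.31, S_dd = 14.06
Terminal payoffs (K − S): max(-20.56, 0) = 0, max(-0.3125, 0) = 0, max(10.94, 0) = 10.94
Node u (S = 33.75): continuation = 1/1.01·[0.4333·0.0000 + 0.5667·0.0000] = 0.0000; exercise value = 0.0000 ≤ continuation, so V_u = 0.0000
Node d (S = 18.75): continuation = 1/1.01·[0.4333·0.0000 + 0.5667·10.9375] = 6.1366; exercise value = 6.2500 > continuation, so V_d = 6.2500 (exercise)
Node 0 (S = 25): continuation = 1/1.01·[0.4333·0.0000 + 0.5667·6.2500] = 3.5066; exercise value = 0.0000 ≤ continuation, so V_0 = 3.5066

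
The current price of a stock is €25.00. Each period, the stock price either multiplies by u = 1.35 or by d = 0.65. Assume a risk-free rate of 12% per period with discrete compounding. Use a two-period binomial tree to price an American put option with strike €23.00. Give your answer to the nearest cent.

Risk-neutral probability p = (1 + 0.12 − 0.65)/(1.35 − 0.65) = 0.4700/0.7000 = 0.6714
Terminal stock prices: S_uu = 45.56, S_ud = 21.94, S_dd = 10.56
Terminal payoffs (K − S): max(-22.56, 0) = 0, max(1.062, 0) = 1.062, max(12.44, 0) = 12.44
Node u (S = 33.75): continuation = 1/1.12·[0.6714·0.0000 + 0.3286·1.0625] = 0.3117; exercise value = 0.0000 ≤ continuation, so V_u = 0.3117
Node d (S = 16.25): continuation = 1/1.12·[0.6714·1.0625 + 0.3286·12.4375] = 4.2857; exercise value = 6.7500 > continuation, so V_d = 6.7500 (exercise)
Node 0 (S = 25): continuation = 1/1.12·[0.6714·0.3117 + 0.3286·6.7500] = 2.1671; exercise value = 0.0000 ≤ continuation, so V_0 = 2.1671

€2.17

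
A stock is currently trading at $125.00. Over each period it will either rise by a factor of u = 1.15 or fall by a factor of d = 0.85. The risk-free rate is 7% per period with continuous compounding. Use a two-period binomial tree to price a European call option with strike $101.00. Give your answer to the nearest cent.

Risk-neutral probability p = (e^0.07 − 0.85)/(1.15 − 0.85) = 0.2225/0.3000 = 0.7417
Terminal stock prices: S_uu = 165.3, S_ud = 122.2, S_dd = 90.31
Terminal payoffs (S − K): max(64.31, 0) = 64.31, max(21.19, 0) = 21.19, max(-10.69, 0) = 0
Node u (S = 143.8): V_u = e^(−0.07)·[0.7417·64.3125 + 0.2583·21.1875] = 49.5782
Node d (S = 106.2): V_d = e^(−0.07)·[0.7417·21.1875 + 0.2583·0.0000] = 14.6522
Node 0 (S = 125): V_0 = e^(−0.07)·[0.7417·49.5782 + 0.2583·14.6522] = 37.8148

$37.81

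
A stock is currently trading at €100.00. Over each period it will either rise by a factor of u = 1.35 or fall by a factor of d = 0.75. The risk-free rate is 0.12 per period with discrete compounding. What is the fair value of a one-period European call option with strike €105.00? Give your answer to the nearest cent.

€16.52

Risk-neutral probability p = (1 + 0.12 − 0.75)/(1.35 − 0.75) = 0.3700/0.6000 = 0.6167
Terminal stock prices: S_u = 135, S_d = 75
Terminal payoffs (S − K): max(30, 0) = 30, max(-30, 0) = 0
Node 0 (S = 100): V_0 = 1/1.12·[0.6167·30.0000 + 0.3833·0.0000] = 16.5179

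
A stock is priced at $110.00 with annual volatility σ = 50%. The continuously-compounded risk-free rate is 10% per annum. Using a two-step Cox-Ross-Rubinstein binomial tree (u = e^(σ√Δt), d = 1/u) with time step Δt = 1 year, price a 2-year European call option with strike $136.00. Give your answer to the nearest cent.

CRR parameters: u = e^(σ√Δt) = e^(0.5·√1) = 1.6487, d = 1/u = 0.6065
Per-period rate: rΔt = 0.1·1 = 0.1, so R = e^0.1 = 1.1052
Risk-neutral probability p = (e^0.1 − 0.6065)/(1.6487 − 0.6065) = 0.4986/1.0422 = 0.4785
Terminal stock prices: S_uu = 299, S_ud = 110, S_dd = 40.47
Terminal payoffs (S − K): max(163, 0) = 163, max(-26, 0) = 0, max(-95.53, 0) = 0
Node u (S = 181.4): V_u = e^(−0.1)·[0.4785·163.0110 + 0.5215·0.0000] = 70.5712
Node d (S = 66.72): V_d = e^(−0.1)·[0.4785·0.0000 + 0.5215·0.0000] = 0.0000
Node 0 (S = 110): V_0 = e^(−0.1)·[0.4785·70.5712 + 0.5215·0.0000] = 30.5519

$30.55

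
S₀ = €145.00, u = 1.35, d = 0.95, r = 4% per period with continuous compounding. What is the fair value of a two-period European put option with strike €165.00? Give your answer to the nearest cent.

€18.83

Risk-neutral probability p = (e^0.04 − 0.95)/(1.35 − 0.95) = 0.0908/0.4000 = 0.2270
Terminal stock prices: S_uu = 264.3, S_ud = 186, S_dd = 130.9
Terminal payoffs (K − S): max(-99.26, 0) = 0, max(-20.96, 0) = 0, max(34.14, 0) = 34.14
Node u (S = 195.8): V_u = e^(−0.04)·[0.2270·0.0000 + 0.7730·0.0000] = 0.0000
Node d (S = 137.8): V_d = e^(−0.04)·[0.2270·0.0000 + 0.7730·34.1375] = 25.3527
Node 0 (S = 145): V_0 = e^(−0.04)·[0.2270·0.0000 + 0.7730·25.3527] = 18.8285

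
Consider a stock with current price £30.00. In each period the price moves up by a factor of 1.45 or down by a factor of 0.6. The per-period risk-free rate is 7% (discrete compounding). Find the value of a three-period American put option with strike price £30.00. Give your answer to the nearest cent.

£6.31

Risk-neutral probability p = (1 + 0.07 − 0.6)/(1.45 − 0.6) = 0.4700/0.8500 = 0.5529
Terminal stock prices: S_uuu = 91.46, S_uud = 37.84, S_udd = 15.66, S_ddd = 6.48
Terminal payoffs (K − S): max(-61.46, 0) = 0, max(-7.845, 0) = 0, max(14.34, 0) = 14.34, max(23.52, 0) = 23.52
Node uu (S = 63.08): continuation = 1/1.07·[0.5529·0.0000 + 0.4471·0.0000] = 0.0000; exercise value = 0.0000 ≤ continuation, so V_uu = 0.0000
Node ud (S = 26.1): continuation = 1/1.07·[0.5529·0.0000 + 0.4471·14.3400] = 5.9914; exercise value = 3.9000 ≤ continuation, so V_ud = 5.9914
Node dd (S = 10.8): continuation = 1/1.07·[0.5529·14.3400 + 0.4471·23.5200] = 17.2374; exercise value = 19.2000 > continuation, so V_dd = 19.2000 (exercise)
Node u (S = 43.5): continuation = 1/1.07·[0.5529·0.0000 + 0.4471·5.9914] = 2.5033; exercise value = 0.0000 ≤ continuation, so V_u = 2.5033
Node d (S = 18): continuation = 1/1.07·[0.5529·5.9914 + 0.4471·19.2000] = 11.1182; exercise value = 12.0000 > continuation, so V_d = 12.0000 (exercise)
Node 0 (S = 30): continuation = 1/1.07·[0.5529·2.5033 + 0.4471·12.0000] = 6.3074; exercise value = 0.0000 ≤ continuation, so V_0 = 6.3074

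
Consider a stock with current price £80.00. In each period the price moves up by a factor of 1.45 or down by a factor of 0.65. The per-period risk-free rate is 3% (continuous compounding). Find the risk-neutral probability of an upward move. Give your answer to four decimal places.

p = 0.4756

Risk-neutral probability p = (e^0.03 − 0.65)/(1.45 − 0.65) = 0.3805/0.8000 = 0.4756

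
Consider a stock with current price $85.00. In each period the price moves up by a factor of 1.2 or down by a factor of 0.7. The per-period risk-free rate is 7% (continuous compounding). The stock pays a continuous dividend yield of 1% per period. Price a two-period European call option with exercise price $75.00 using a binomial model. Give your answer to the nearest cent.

$21.58

Per-period risk-free factor R = e^0.07 = 1.0725; dividend-adjusted growth = e^(0.07−0.01) = 1.0618.
Risk-neutral probability p = (1.0618 − 0.7)/(1.2 − 0.7) = 0.3618/0.5000 = 0.7237
Terminal stock prices: S_uu = 122.4, S_ud = 71.4, S_dd = 41.65
Terminal payoffs (S − K): max(47.4, 0) = 47.4, max(-3.6, 0) = 0, max(-33.35, 0) = 0
Node u (S = 102): V_u = e^(−0.07)·[0.7237·47.4000 + 0.2763·0.0000] = 31.9831
Node d (S = 59.5): V_d = e^(−0.07)·[0.7237·0.0000 + 0.2763·0.0000] = 0.0000
Node 0 (S = 85): V_0 = e^(−0.07)·[0.7237·31.9831 + 0.2763·0.0000] = 21.5805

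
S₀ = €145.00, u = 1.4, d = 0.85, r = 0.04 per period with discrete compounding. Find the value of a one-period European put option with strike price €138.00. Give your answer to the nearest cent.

€9.28

Risk-neutral probability p = (1 + 0.04 − 0.85)/(1.4 − 0.85) = 0.1900/0.5500 = 0.3455
Terminal stock prices: S_u = 203, S_d = 123.2
Terminal payoffs (K − S): max(-65, 0) = 0, max(14.75, 0) = 14.75
Node 0 (S = 145): V_0 = 1/1.04·[0.3455·0.0000 + 0.6545·14.7500] = 9.2832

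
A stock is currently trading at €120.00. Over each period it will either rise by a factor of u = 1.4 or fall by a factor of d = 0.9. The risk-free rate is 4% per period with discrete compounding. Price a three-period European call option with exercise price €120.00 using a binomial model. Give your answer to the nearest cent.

€24.11

Risk-neutral probability p = (1 + 0.04 − 0.9)/(1.4 − 0.9) = 0.1400/0.5000 = 0.2800
Terminal stock prices: S_uuu = 329.3, S_uud = 211.7, S_udd = 136.1, S_ddd = 87.48
Terminal payoffs (S − K): max(209.3, 0) = 209.3, max(91.68, 0) = 91.68, max(16.08, 0) = 16.08, max(-32.52, 0) = 0
Node uu (S = 235.2): V_uu = 1/1.04·[0.2800·209.2800 + 0.7200·91.6800] = 119.8154
Node ud (S = 151.2): V_ud = 1/1.04·[0.2800·91.6800 + 0.7200·16.0800] = 35.8154
Node dd (S = 97.2): V_dd = 1/1.04·[0.2800·16.0800 + 0.7200·0.0000] = 4.3292
Node u (S = 168): V_u = 1/1.04·[0.2800·119.8154 + 0.7200·35.8154] = 57.0533
Node d (S = 108): V_d = 1/1.04·[0.2800·35.8154 + 0.7200·4.3292] = 12.6398
Node 0 (S = 120): V_0 = 1/1.04·[0.2800·57.0533 + 0.7200·12.6398] = 24.1111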